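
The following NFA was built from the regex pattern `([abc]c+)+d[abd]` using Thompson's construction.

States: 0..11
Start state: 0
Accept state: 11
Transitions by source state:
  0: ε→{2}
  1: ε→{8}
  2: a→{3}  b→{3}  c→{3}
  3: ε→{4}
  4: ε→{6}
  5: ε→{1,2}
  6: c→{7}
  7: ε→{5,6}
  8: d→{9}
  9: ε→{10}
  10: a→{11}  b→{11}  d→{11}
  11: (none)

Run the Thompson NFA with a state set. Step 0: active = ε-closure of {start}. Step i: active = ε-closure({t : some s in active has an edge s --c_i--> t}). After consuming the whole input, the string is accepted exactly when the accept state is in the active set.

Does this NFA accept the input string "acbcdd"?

Answer: ACCEPT

Derivation:
start: ε-closure({0}) = {0,2}
'a' @ 1: {3,4,6}
'c' @ 2: {1,2,5,6,7,8}
'b' @ 3: {3,4,6}
'c' @ 4: {1,2,5,6,7,8}
'd' @ 5: {9,10}
'd' @ 6: {11}  [accepting]
final: {11}; accept 11 in set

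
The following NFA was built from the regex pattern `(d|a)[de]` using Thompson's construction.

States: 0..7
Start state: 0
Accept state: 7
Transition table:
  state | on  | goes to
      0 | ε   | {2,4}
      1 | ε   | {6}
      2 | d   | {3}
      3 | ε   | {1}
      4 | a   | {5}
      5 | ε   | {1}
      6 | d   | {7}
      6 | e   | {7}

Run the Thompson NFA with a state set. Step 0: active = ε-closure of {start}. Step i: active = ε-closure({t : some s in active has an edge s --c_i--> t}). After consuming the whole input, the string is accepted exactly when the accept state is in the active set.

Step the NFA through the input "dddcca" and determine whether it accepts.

Answer: REJECT

Steps:
start: ε-closure({0}) = {0,2,4}
'd' @ 1: {1,3,6}
'd' @ 2: {7}  [accepting]
'd' @ 3: {}  — state set empty
rest 'cca' ignored (set empty)
after full input: {}  (accept=7 not in)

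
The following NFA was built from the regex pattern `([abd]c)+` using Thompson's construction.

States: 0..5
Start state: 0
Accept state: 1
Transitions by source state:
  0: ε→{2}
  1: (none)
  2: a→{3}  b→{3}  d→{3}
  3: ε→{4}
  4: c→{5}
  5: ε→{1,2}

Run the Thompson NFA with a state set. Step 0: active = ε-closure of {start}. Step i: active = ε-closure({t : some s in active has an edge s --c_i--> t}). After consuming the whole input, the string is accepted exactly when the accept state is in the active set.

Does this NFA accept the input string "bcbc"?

S₀ = ε-closure({0}) = {0,2}
'b' @ 1: {3,4}
'c' @ 2: {1,2,5}  (accept∈set)
'b' @ 3: {3,4}
'c' @ 4: {1,2,5}  (accept∈set)
end set {1,2,5} — state 1 in

Answer: ACCEPT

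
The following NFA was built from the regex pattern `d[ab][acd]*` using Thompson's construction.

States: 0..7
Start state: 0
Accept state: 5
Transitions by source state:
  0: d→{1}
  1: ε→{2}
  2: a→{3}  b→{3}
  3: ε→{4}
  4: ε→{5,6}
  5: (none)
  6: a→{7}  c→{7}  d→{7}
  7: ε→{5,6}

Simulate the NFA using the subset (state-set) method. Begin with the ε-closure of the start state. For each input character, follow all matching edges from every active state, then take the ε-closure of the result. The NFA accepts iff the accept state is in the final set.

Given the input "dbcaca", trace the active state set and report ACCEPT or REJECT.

Answer: ACCEPT

Derivation:
S₀ = ε-closure({0}) = {0}
'd' @ 1: {1,2}
'b' @ 2: {3,4,5,6}  [accepting]
'c' @ 3: {5,6,7}  [accepting]
'a' @ 4: {5,6,7}  [accepting]
'c' @ 5: {5,6,7}  [accepting]
'a' @ 6: {5,6,7}  [accepting]
after full input: {5,6,7}  (accept=5 in)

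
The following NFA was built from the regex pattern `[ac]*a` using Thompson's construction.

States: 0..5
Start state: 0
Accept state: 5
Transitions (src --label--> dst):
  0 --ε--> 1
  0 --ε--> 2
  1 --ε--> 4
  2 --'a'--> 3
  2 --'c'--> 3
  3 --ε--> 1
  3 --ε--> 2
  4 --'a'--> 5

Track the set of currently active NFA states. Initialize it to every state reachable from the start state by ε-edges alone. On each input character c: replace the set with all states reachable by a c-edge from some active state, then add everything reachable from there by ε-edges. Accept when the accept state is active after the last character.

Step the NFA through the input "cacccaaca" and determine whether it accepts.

Answer: ACCEPT

Derivation:
start: ε-closure({0}) = {0,1,2,4}
'c' @ 1: {1,2,3,4}
'a' @ 2: {1,2,3,4,5}  (accept∈set)
'c' @ 3: {1,2,3,4}
'c' @ 4: {1,2,3,4}
'c' @ 5: {1,2,3,4}
'a' @ 6: {1,2,3,4,5}  (accept∈set)
'a' @ 7: {1,2,3,4,5}  (accept∈set)
'c' @ 8: {1,2,3,4}
'a' @ 9: {1,2,3,4,5}  (accept∈set)
end set {1,2,3,4,5} — state 5 in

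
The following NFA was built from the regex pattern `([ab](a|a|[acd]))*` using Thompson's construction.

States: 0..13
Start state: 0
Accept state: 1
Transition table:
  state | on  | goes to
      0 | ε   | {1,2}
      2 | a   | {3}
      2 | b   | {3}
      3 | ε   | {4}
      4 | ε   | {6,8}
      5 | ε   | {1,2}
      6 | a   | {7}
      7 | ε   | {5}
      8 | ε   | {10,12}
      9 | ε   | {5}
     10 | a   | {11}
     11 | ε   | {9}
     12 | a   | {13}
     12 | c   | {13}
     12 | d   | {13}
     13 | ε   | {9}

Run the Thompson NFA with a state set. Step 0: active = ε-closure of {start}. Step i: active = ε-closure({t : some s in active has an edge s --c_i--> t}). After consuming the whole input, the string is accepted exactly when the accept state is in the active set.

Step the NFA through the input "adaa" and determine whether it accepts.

initial (ε-close {0}): {0,1,2}
'a' @ 1: {3,4,6,8,10,12}
'd' @ 2: {1,2,5,9,13}  (accept∈set)
'a' @ 3: {3,4,6,8,10,12}
'a' @ 4: {1,2,5,7,9,11,13}  (accept∈set)
end set {1,2,5,7,9,11,13} — state 1 in

Answer: ACCEPT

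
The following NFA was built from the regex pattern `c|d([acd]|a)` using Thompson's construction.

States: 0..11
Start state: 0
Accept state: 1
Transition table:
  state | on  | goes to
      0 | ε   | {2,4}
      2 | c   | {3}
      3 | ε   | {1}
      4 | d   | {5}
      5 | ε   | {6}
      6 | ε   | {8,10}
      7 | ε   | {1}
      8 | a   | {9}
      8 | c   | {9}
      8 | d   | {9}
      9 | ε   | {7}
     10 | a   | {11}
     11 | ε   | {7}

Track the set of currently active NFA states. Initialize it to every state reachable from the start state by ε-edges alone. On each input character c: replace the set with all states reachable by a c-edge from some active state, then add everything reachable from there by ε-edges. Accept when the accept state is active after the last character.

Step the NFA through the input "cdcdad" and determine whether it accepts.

Answer: REJECT

Steps:
S₀ = ε-closure({0}) = {0,2,4}
'c' @ 1: {1,3}  (accept∈set)
'd' @ 2: {}  — dead — no transitions
rest 'cdad' ignored (set empty)
final: {}; accept 1 not in set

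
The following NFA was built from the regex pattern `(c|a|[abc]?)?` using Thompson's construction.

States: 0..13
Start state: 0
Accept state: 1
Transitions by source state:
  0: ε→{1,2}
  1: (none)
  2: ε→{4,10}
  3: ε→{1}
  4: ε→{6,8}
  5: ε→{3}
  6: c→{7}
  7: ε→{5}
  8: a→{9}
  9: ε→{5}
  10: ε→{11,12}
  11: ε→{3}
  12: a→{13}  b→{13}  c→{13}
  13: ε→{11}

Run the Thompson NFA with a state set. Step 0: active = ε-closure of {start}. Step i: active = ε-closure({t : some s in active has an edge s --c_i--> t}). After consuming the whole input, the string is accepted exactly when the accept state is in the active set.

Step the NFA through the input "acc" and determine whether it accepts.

S₀ = ε-closure({0}) = {0,1,2,3,4,6,8,10,11,12}
'a' @ 1: {1,3,5,9,11,13}  (accept∈set)
'c' @ 2: {}  — no active states
rest 'c' ignored (set empty)
after full input: {}  (accept=1 not in)

Answer: REJECT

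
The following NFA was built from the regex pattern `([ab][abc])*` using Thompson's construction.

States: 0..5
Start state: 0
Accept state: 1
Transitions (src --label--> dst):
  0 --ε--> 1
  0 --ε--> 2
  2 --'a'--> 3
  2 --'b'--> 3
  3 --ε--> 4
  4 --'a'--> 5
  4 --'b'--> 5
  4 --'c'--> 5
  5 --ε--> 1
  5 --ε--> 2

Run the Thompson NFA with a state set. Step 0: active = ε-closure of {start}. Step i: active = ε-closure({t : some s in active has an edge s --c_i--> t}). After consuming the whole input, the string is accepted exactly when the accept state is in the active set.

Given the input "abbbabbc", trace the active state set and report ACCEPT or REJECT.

Answer: ACCEPT

Steps:
initial (ε-close {0}): {0,1,2}
'a' @ 1: {3,4}
'b' @ 2: {1,2,5}  ✓accept
'b' @ 3: {3,4}
'b' @ 4: {1,2,5}  ✓accept
'a' @ 5: {3,4}
'b' @ 6: {1,2,5}  ✓accept
'b' @ 7: {3,4}
'c' @ 8: {1,2,5}  ✓accept
final: {1,2,5}; accept 1 in set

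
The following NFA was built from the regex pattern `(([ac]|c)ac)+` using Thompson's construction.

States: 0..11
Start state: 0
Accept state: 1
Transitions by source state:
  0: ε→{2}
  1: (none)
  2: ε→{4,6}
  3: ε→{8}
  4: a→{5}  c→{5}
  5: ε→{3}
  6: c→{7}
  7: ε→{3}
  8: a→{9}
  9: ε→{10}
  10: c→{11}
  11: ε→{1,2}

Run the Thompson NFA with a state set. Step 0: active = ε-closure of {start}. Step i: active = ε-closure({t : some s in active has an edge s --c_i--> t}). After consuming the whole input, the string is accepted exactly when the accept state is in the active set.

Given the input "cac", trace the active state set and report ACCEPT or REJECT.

Answer: ACCEPT

Steps:
start: ε-closure({0}) = {0,2,4,6}
'c' @ 1: {3,5,7,8}
'a' @ 2: {9,10}
'c' @ 3: {1,2,4,6,11}  [accepting]
after full input: {1,2,4,6,11}  (accept=1 in)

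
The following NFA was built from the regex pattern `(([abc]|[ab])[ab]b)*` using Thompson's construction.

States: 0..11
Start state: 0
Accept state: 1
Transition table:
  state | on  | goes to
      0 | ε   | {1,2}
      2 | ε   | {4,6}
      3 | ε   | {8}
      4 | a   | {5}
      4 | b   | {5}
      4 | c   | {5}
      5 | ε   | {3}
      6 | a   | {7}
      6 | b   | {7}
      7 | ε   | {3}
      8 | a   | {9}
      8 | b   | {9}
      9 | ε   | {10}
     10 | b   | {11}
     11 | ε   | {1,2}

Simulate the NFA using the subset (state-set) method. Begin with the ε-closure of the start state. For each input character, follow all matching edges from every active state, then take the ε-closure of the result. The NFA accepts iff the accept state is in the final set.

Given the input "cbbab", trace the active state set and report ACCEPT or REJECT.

start: ε-closure({0}) = {0,1,2,4,6}
'c' @ 1: {3,5,8}
'b' @ 2: {9,10}
'b' @ 3: {1,2,4,6,11}  [accepting]
'a' @ 4: {3,5,7,8}
'b' @ 5: {9,10}
end set {9,10} — state 1 not in

Answer: REJECT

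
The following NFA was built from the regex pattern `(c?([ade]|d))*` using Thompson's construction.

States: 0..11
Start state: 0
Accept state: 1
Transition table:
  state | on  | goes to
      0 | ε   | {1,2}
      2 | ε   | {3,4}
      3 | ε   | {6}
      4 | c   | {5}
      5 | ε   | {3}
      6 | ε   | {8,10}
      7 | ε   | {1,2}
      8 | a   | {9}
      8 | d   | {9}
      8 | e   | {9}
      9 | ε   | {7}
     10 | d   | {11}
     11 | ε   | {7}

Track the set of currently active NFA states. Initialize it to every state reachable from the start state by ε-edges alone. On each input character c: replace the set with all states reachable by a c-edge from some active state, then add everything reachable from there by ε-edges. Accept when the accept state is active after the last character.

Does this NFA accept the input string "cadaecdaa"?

Answer: ACCEPT

Steps:
start: ε-closure({0}) = {0,1,2,3,4,6,8,10}
'c' @ 1: {3,5,6,8,10}
'a' @ 2: {1,2,3,4,6,7,8,9,10}  ✓accept
'd' @ 3: {1,2,3,4,6,7,8,9,10,11}  ✓accept
'a' @ 4: {1,2,3,4,6,7,8,9,10}  ✓accept
'e' @ 5: {1,2,3,4,6,7,8,9,10}  ✓accept
'c' @ 6: {3,5,6,8,10}
'd' @ 7: {1,2,3,4,6,7,8,9,10,11}  ✓accept
'a' @ 8: {1,2,3,4,6,7,8,9,10}  ✓accept
'a' @ 9: {1,2,3,4,6,7,8,9,10}  ✓accept
end set {1,2,3,4,6,7,8,9,10} — state 1 in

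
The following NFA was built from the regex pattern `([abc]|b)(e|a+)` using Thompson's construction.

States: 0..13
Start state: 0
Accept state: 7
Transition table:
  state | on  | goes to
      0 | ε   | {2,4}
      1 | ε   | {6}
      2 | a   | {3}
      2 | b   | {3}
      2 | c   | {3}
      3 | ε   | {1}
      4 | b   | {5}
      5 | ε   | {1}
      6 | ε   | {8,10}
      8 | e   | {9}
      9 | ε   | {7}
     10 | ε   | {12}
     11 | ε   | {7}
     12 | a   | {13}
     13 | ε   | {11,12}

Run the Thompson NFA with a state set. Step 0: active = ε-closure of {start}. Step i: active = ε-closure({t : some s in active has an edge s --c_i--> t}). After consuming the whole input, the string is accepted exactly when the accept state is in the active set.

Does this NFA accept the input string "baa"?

S₀ = ε-closure({0}) = {0,2,4}
'b' @ 1: {1,3,5,6,8,10,12}
'a' @ 2: {7,11,12,13}  (accept∈set)
'a' @ 3: {7,11,12,13}  (accept∈set)
final: {7,11,12,13}; accept 7 in set

Answer: ACCEPT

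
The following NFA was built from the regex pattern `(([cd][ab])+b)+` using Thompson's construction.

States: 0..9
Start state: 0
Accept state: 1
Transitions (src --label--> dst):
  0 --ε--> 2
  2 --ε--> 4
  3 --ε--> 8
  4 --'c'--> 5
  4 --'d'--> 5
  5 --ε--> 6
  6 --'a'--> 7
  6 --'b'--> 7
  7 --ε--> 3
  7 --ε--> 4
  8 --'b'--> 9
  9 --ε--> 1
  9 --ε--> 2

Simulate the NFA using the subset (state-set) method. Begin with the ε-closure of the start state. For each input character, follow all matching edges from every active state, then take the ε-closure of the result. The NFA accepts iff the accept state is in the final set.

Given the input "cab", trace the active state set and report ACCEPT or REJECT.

initial (ε-close {0}): {0,2,4}
'c' @ 1: {5,6}
'a' @ 2: {3,4,7,8}
'b' @ 3: {1,2,4,9}  [accepting]
end set {1,2,4,9} — state 1 in

Answer: ACCEPT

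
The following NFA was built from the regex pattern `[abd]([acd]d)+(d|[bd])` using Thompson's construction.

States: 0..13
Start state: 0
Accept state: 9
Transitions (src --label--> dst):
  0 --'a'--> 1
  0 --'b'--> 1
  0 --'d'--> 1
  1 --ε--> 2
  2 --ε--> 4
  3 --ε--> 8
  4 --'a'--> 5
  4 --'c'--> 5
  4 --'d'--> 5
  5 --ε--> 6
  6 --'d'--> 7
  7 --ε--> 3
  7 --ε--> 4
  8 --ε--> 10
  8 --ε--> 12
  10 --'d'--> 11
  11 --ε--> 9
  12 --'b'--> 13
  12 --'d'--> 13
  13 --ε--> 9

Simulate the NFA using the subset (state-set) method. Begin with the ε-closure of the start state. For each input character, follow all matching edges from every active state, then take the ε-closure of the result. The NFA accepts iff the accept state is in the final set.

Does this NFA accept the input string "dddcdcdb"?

Answer: ACCEPT

Trace:
start: ε-closure({0}) = {0}
'd' @ 1: {1,2,4}
'd' @ 2: {5,6}
'd' @ 3: {3,4,7,8,10,12}
'c' @ 4: {5,6}
'd' @ 5: {3,4,7,8,10,12}
'c' @ 6: {5,6}
'd' @ 7: {3,4,7,8,10,12}
'b' @ 8: {9,13}  ✓accept
after full input: {9,13}  (accept=9 in)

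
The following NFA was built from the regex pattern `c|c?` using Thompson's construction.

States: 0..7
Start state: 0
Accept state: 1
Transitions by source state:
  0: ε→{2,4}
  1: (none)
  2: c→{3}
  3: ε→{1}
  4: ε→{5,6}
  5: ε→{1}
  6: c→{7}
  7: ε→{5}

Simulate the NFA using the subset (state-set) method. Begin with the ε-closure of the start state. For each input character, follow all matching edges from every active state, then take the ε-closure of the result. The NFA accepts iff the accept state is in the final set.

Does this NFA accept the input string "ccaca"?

Answer: REJECT

Trace:
start: ε-closure({0}) = {0,1,2,4,5,6}
'c' @ 1: {1,3,5,7}  [accepting]
'c' @ 2: {}  — no active states
rest 'aca' ignored (set empty)
end set {} — state 1 not in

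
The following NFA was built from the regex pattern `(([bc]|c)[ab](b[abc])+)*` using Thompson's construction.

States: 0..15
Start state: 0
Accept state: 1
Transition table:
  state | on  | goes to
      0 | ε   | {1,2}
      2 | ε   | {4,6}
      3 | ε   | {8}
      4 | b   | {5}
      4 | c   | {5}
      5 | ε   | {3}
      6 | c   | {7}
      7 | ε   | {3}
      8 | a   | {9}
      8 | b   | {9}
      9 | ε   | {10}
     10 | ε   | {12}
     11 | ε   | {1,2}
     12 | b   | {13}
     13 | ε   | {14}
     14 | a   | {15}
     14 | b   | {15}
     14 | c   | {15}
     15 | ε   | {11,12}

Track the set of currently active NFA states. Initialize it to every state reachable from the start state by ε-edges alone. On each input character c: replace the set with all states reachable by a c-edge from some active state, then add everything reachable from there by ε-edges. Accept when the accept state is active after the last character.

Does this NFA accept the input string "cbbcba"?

start: ε-closure({0}) = {0,1,2,4,6}
'c' @ 1: {3,5,7,8}
'b' @ 2: {9,10,12}
'b' @ 3: {13,14}
'c' @ 4: {1,2,4,6,11,12,15}  (accept∈set)
'b' @ 5: {3,5,8,13,14}
'a' @ 6: {1,2,4,6,9,10,11,12,15}  (accept∈set)
after full input: {1,2,4,6,9,10,11,12,15}  (accept=1 in)

Answer: ACCEPT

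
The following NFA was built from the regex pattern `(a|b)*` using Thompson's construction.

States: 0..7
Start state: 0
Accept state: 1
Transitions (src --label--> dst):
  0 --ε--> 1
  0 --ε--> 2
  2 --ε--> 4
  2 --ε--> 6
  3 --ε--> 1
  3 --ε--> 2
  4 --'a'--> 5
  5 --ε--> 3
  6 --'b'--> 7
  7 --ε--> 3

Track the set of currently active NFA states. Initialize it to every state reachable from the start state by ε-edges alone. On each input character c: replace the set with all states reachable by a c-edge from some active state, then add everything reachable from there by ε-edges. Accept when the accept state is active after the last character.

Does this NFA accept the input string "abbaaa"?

Answer: ACCEPT

Steps:
S₀ = ε-closure({0}) = {0,1,2,4,6}
'a' @ 1: {1,2,3,4,5,6}  [accepting]
'b' @ 2: {1,2,3,4,6,7}  [accepting]
'b' @ 3: {1,2,3,4,6,7}  [accepting]
'a' @ 4: {1,2,3,4,5,6}  [accepting]
'a' @ 5: {1,2,3,4,5,6}  [accepting]
'a' @ 6: {1,2,3,4,5,6}  [accepting]
final: {1,2,3,4,5,6}; accept 1 in set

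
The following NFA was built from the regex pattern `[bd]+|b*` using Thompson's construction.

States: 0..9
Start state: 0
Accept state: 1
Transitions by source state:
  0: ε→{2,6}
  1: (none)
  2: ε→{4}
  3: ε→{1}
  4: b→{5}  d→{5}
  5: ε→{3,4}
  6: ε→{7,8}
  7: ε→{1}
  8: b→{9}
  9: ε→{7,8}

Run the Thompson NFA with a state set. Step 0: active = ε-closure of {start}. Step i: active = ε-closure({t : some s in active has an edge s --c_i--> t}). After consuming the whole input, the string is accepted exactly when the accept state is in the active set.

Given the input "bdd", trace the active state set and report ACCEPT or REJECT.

Answer: ACCEPT

Derivation:
S₀ = ε-closure({0}) = {0,1,2,4,6,7,8}
'b' @ 1: {1,3,4,5,7,8,9}  [accepting]
'd' @ 2: {1,3,4,5}  [accepting]
'd' @ 3: {1,3,4,5}  [accepting]
final: {1,3,4,5}; accept 1 in set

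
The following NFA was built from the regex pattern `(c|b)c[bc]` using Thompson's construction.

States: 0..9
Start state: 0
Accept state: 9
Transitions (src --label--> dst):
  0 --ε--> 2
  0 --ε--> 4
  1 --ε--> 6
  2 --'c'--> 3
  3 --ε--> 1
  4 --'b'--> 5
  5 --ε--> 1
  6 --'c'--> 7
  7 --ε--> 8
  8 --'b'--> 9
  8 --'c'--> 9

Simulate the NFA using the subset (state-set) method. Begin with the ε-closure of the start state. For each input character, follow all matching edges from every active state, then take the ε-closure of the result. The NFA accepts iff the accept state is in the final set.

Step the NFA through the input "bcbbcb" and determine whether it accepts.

start: ε-closure({0}) = {0,2,4}
'b' @ 1: {1,5,6}
'c' @ 2: {7,8}
'b' @ 3: {9}  (accept∈set)
'b' @ 4: {}  — dead — no transitions
rest 'cb' ignored (set empty)
final: {}; accept 9 not in set

Answer: REJECT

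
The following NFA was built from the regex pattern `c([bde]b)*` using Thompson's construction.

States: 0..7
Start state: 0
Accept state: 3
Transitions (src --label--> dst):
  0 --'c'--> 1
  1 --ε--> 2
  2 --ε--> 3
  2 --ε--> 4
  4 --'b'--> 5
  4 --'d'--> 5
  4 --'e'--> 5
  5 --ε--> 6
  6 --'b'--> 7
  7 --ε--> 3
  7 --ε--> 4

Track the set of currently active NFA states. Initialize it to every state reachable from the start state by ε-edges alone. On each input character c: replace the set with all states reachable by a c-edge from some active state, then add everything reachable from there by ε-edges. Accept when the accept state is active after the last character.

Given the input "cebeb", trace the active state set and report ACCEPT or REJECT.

initial (ε-close {0}): {0}
'c' @ 1: {1,2,3,4}  (accept∈set)
'e' @ 2: {5,6}
'b' @ 3: {3,4,7}  (accept∈set)
'e' @ 4: {5,6}
'b' @ 5: {3,4,7}  (accept∈set)
after full input: {3,4,7}  (accept=3 in)

Answer: ACCEPT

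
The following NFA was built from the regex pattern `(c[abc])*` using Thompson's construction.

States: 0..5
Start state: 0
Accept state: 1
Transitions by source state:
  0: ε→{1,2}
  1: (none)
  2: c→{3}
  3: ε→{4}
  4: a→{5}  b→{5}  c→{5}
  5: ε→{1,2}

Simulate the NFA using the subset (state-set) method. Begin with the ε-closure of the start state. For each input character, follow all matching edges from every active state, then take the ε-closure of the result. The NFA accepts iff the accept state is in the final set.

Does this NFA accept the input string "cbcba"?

initial (ε-close {0}): {0,1,2}
'c' @ 1: {3,4}
'b' @ 2: {1,2,5}  ✓accept
'c' @ 3: {3,4}
'b' @ 4: {1,2,5}  ✓accept
'a' @ 5: {}  — dead — no transitions
final: {}; accept 1 not in set

Answer: REJECT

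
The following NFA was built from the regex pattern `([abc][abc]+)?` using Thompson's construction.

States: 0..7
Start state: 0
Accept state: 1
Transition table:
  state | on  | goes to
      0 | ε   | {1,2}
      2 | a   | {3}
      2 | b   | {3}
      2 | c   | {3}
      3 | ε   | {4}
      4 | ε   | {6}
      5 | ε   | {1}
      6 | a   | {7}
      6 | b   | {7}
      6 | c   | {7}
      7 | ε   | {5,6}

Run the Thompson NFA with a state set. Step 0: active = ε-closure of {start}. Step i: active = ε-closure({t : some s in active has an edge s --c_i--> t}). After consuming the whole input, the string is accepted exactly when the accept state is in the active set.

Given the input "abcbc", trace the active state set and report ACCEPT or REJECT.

initial (ε-close {0}): {0,1,2}
'a' @ 1: {3,4,6}
'b' @ 2: {1,5,6,7}  ✓accept
'c' @ 3: {1,5,6,7}  ✓accept
'b' @ 4: {1,5,6,7}  ✓accept
'c' @ 5: {1,5,6,7}  ✓accept
end set {1,5,6,7} — state 1 in

Answer: ACCEPT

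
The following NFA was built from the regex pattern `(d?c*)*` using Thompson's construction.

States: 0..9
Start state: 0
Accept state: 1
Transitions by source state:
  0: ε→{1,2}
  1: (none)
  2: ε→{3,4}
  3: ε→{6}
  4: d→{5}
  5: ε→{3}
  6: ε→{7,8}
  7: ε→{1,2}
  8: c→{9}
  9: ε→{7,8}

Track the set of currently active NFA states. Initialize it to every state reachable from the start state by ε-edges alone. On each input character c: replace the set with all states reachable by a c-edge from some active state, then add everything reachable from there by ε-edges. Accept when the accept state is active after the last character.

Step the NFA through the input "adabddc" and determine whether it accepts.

initial (ε-close {0}): {0,1,2,3,4,6,7,8}
'a' @ 1: {}  — no active states
rest 'dabddc' ignored (set empty)
end set {} — state 1 not in

Answer: REJECT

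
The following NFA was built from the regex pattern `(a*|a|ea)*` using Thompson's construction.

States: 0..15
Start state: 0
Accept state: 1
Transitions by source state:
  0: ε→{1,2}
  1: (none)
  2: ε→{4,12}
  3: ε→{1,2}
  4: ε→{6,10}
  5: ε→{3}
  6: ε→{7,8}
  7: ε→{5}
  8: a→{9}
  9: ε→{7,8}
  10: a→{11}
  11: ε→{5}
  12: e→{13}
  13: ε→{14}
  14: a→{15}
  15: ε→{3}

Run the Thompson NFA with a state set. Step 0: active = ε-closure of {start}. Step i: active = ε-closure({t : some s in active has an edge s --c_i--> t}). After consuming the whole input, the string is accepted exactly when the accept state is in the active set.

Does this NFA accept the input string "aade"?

S₀ = ε-closure({0}) = {0,1,2,3,4,5,6,7,8,10,12}
'a' @ 1: {1,2,3,4,5,6,7,8,9,10,11,12}  [accepting]
'a' @ 2: {1,2,3,4,5,6,7,8,9,10,11,12}  [accepting]
'd' @ 3: {}  — state set empty
rest 'e' ignored (set empty)
end set {} — state 1 not in

Answer: REJECT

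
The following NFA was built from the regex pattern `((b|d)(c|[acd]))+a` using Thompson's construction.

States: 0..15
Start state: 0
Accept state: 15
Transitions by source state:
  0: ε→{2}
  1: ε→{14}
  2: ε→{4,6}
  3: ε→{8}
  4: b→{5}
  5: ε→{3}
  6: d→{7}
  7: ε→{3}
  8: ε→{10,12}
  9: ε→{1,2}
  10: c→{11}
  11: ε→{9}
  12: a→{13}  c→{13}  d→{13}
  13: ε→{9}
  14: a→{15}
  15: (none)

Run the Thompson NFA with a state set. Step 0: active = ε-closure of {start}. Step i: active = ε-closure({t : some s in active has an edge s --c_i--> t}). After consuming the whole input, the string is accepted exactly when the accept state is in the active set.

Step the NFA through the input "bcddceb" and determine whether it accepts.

Answer: REJECT

Trace:
initial (ε-close {0}): {0,2,4,6}
'b' @ 1: {3,5,8,10,12}
'c' @ 2: {1,2,4,6,9,11,13,14}
'd' @ 3: {3,7,8,10,12}
'd' @ 4: {1,2,4,6,9,13,14}
'c' @ 5: {}  — state set empty
rest 'eb' ignored (set empty)
after full input: {}  (accept=15 not in)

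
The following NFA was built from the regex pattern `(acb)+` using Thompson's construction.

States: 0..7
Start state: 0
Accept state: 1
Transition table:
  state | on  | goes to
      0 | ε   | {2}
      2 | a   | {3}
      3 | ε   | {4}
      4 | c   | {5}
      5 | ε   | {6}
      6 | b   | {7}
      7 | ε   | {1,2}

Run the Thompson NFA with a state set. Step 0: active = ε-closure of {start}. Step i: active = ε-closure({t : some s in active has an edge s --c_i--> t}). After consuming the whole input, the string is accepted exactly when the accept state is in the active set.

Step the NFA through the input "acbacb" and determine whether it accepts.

initial (ε-close {0}): {0,2}
'a' @ 1: {3,4}
'c' @ 2: {5,6}
'b' @ 3: {1,2,7}  (accept∈set)
'a' @ 4: {3,4}
'c' @ 5: {5,6}
'b' @ 6: {1,2,7}  (accept∈set)
end set {1,2,7} — state 1 in

Answer: ACCEPT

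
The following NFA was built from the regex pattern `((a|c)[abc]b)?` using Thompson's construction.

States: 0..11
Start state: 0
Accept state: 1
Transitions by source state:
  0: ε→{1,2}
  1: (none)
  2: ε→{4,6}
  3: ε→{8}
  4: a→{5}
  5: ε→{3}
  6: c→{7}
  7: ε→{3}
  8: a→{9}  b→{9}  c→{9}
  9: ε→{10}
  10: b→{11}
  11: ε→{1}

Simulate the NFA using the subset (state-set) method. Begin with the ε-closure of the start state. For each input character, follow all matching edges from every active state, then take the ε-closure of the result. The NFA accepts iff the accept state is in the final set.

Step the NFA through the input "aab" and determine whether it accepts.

Answer: ACCEPT

Derivation:
S₀ = ε-closure({0}) = {0,1,2,4,6}
'a' @ 1: {3,5,8}
'a' @ 2: {9,10}
'b' @ 3: {1,11}  ✓accept
final: {1,11}; accept 1 in set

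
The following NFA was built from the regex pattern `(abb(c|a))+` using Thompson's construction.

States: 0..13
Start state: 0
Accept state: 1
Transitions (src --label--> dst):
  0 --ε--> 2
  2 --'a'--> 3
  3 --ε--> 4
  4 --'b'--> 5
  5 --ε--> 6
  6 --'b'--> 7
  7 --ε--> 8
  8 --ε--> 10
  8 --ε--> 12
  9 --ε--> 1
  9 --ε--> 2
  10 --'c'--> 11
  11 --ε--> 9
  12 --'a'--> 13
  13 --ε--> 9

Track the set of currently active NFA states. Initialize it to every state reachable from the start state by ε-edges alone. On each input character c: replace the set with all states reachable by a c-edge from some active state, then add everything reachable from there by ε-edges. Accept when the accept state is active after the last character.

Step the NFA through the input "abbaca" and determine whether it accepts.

S₀ = ε-closure({0}) = {0,2}
'a' @ 1: {3,4}
'b' @ 2: {5,6}
'b' @ 3: {7,8,10,12}
'a' @ 4: {1,2,9,13}  [accepting]
'c' @ 5: {}  — state set empty
rest 'a' ignored (set empty)
after full input: {}  (accept=1 not in)

Answer: REJECT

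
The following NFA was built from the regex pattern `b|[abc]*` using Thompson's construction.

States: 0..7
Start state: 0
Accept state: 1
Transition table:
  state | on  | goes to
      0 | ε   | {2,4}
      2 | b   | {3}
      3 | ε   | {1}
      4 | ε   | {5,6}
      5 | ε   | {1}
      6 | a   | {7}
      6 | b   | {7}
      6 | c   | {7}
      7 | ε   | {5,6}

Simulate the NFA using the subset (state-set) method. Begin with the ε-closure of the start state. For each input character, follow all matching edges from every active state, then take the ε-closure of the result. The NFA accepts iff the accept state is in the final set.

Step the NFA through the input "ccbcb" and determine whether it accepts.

Answer: ACCEPT

Trace:
initial (ε-close {0}): {0,1,2,4,5,6}
'c' @ 1: {1,5,6,7}  [accepting]
'c' @ 2: {1,5,6,7}  [accepting]
'b' @ 3: {1,5,6,7}  [accepting]
'c' @ 4: {1,5,6,7}  [accepting]
'b' @ 5: {1,5,6,7}  [accepting]
end set {1,5,6,7} — state 1 in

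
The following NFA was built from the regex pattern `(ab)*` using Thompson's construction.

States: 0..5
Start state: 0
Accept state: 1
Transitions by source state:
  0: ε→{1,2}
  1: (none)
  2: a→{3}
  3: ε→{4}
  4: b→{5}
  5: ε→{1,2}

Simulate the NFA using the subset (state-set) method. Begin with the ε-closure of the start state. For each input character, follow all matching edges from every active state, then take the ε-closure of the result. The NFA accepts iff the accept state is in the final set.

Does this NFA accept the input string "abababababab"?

initial (ε-close {0}): {0,1,2}
'a' @ 1: {3,4}
'b' @ 2: {1,2,5}  (accept∈set)
'a' @ 3: {3,4}
'b' @ 4: {1,2,5}  (accept∈set)
'a' @ 5: {3,4}
'b' @ 6: {1,2,5}  (accept∈set)
'a' @ 7: {3,4}
'b' @ 8: {1,2,5}  (accept∈set)
'a' @ 9: {3,4}
'b' @ 10: {1,2,5}  (accept∈set)
'a' @ 11: {3,4}
'b' @ 12: {1,2,5}  (accept∈set)
after full input: {1,2,5}  (accept=1 in)

Answer: ACCEPT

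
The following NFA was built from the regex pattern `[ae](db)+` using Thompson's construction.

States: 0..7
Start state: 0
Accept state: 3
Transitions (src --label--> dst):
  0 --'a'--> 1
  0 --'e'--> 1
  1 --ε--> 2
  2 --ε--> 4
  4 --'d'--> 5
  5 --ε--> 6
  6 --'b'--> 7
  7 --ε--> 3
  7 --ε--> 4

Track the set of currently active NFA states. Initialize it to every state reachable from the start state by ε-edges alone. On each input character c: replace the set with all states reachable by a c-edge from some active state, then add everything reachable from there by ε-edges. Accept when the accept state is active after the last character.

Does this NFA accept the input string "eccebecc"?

start: ε-closure({0}) = {0}
'e' @ 1: {1,2,4}
'c' @ 2: {}  — state set empty
rest 'cebecc' ignored (set empty)
end set {} — state 3 not in

Answer: REJECT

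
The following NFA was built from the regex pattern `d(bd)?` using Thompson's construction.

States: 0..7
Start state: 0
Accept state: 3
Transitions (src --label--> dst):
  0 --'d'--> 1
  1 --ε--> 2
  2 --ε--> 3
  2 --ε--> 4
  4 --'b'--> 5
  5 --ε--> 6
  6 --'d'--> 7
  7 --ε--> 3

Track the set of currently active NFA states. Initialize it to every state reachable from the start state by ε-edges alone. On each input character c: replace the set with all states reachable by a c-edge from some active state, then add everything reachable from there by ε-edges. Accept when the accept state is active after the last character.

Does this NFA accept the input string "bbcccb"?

Answer: REJECT

Derivation:
start: ε-closure({0}) = {0}
'b' @ 1: {}  — state set empty
rest 'bcccb' ignored (set empty)
after full input: {}  (accept=3 not in)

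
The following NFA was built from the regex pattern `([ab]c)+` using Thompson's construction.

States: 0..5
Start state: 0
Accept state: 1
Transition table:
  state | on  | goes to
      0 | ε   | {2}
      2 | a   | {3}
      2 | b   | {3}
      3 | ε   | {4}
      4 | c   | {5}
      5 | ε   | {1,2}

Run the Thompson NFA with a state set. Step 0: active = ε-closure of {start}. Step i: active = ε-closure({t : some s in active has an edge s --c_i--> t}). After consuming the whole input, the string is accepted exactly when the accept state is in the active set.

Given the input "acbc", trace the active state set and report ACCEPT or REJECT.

Answer: ACCEPT

Trace:
S₀ = ε-closure({0}) = {0,2}
'a' @ 1: {3,4}
'c' @ 2: {1,2,5}  (accept∈set)
'b' @ 3: {3,4}
'c' @ 4: {1,2,5}  (accept∈set)
final: {1,2,5}; accept 1 in set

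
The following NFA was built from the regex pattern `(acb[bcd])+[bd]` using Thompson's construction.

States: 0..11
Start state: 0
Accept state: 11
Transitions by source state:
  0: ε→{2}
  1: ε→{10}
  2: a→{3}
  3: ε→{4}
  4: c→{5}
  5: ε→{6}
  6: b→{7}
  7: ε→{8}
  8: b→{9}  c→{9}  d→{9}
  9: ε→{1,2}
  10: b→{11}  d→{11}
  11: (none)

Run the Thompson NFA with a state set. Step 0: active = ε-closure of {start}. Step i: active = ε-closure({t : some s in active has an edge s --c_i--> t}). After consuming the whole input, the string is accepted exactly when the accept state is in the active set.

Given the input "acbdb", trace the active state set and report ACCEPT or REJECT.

Answer: ACCEPT

Steps:
initial (ε-close {0}): {0,2}
'a' @ 1: {3,4}
'c' @ 2: {5,6}
'b' @ 3: {7,8}
'd' @ 4: {1,2,9,10}
'b' @ 5: {11}  [accepting]
end set {11} — state 11 in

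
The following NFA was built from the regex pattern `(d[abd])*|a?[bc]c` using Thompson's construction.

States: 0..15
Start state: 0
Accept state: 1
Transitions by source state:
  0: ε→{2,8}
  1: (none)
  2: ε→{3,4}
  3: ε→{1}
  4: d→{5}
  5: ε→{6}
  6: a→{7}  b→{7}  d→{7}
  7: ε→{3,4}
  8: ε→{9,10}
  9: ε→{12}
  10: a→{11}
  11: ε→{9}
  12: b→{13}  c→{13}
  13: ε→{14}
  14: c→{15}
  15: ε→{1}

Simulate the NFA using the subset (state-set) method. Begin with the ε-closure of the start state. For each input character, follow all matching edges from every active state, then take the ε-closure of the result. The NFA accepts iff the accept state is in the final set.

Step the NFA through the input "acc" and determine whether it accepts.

Answer: ACCEPT

Steps:
initial (ε-close {0}): {0,1,2,3,4,8,9,10,12}
'a' @ 1: {9,11,12}
'c' @ 2: {13,14}
'c' @ 3: {1,15}  [accepting]
after full input: {1,15}  (accept=1 in)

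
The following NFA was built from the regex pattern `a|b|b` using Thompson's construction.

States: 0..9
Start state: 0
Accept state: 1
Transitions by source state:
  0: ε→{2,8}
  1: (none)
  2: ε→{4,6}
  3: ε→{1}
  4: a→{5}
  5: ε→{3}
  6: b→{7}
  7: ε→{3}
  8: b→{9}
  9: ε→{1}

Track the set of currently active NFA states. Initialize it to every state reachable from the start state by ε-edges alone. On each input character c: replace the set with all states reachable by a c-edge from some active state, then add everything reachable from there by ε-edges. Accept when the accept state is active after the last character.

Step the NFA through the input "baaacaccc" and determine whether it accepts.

S₀ = ε-closure({0}) = {0,2,4,6,8}
'b' @ 1: {1,3,7,9}  (accept∈set)
'a' @ 2: {}  — dead — no transitions
rest 'aacaccc' ignored (set empty)
final: {}; accept 1 not in set

Answer: REJECT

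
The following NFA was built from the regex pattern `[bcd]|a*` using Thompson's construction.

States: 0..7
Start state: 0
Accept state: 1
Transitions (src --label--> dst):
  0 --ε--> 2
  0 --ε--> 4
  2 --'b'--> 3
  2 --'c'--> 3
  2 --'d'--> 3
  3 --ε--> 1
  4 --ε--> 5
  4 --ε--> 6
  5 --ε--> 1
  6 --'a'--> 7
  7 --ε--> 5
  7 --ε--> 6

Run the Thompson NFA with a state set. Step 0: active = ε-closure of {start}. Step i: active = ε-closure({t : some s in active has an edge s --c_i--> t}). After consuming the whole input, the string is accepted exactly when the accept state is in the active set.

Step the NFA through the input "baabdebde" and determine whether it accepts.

S₀ = ε-closure({0}) = {0,1,2,4,5,6}
'b' @ 1: {1,3}  (accept∈set)
'a' @ 2: {}  — dead — no transitions
rest 'abdebde' ignored (set empty)
after full input: {}  (accept=1 not in)

Answer: REJECT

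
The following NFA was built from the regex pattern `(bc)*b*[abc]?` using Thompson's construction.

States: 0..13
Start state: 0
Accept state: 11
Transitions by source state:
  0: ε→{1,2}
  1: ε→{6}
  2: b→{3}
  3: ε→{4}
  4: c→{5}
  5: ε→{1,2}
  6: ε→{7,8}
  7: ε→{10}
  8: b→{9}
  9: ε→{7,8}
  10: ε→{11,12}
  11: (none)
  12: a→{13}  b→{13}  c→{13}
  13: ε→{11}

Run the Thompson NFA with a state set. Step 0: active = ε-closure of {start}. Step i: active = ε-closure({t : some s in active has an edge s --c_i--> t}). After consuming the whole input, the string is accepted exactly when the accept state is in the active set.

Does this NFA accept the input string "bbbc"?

S₀ = ε-closure({0}) = {0,1,2,6,7,8,10,11,12}
'b' @ 1: {3,4,7,8,9,10,11,12,13}  [accepting]
'b' @ 2: {7,8,9,10,11,12,13}  [accepting]
'b' @ 3: {7,8,9,10,11,12,13}  [accepting]
'c' @ 4: {11,13}  [accepting]
end set {11,13} — state 11 in

Answer: ACCEPT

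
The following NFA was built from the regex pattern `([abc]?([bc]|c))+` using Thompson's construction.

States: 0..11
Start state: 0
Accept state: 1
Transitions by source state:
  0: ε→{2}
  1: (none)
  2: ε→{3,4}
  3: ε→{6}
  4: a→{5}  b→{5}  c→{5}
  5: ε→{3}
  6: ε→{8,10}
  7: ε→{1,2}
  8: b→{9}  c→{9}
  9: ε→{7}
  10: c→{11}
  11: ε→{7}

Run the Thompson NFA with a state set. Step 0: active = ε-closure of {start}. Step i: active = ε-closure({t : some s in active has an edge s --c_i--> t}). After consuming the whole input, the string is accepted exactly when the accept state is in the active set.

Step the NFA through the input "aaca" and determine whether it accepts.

initial (ε-close {0}): {0,2,3,4,6,8,10}
'a' @ 1: {3,5,6,8,10}
'a' @ 2: {}  — dead — no transitions
rest 'ca' ignored (set empty)
final: {}; accept 1 not in set

Answer: REJECT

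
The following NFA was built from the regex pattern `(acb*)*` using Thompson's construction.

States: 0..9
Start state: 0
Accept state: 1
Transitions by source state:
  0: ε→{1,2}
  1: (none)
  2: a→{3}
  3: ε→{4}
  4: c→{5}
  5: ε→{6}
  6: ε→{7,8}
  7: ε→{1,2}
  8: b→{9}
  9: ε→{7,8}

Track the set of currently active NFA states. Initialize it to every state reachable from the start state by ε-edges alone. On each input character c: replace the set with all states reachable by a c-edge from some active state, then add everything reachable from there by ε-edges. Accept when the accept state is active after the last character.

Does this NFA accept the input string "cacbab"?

initial (ε-close {0}): {0,1,2}
'c' @ 1: {}  — dead — no transitions
rest 'acbab' ignored (set empty)
end set {} — state 1 not in

Answer: REJECT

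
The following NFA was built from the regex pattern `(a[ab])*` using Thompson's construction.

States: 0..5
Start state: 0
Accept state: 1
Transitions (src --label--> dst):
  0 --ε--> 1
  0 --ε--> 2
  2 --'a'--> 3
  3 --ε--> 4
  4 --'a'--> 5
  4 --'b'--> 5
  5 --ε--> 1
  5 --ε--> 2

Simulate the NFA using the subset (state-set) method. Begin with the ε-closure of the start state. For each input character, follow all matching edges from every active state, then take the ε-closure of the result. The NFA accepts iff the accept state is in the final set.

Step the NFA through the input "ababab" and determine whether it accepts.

Answer: ACCEPT

Steps:
start: ε-closure({0}) = {0,1,2}
'a' @ 1: {3,4}
'b' @ 2: {1,2,5}  [accepting]
'a' @ 3: {3,4}
'b' @ 4: {1,2,5}  [accepting]
'a' @ 5: {3,4}
'b' @ 6: {1,2,5}  [accepting]
final: {1,2,5}; accept 1 in set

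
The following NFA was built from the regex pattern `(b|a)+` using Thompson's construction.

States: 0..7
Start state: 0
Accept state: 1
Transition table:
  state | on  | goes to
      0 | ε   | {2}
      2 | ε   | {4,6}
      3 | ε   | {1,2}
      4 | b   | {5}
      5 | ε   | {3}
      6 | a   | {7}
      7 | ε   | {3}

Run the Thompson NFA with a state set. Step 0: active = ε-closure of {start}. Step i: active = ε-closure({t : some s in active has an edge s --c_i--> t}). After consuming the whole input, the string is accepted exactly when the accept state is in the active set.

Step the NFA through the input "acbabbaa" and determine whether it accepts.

initial (ε-close {0}): {0,2,4,6}
'a' @ 1: {1,2,3,4,6,7}  (accept∈set)
'c' @ 2: {}  — dead — no transitions
rest 'babbaa' ignored (set empty)
end set {} — state 1 not in

Answer: REJECT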